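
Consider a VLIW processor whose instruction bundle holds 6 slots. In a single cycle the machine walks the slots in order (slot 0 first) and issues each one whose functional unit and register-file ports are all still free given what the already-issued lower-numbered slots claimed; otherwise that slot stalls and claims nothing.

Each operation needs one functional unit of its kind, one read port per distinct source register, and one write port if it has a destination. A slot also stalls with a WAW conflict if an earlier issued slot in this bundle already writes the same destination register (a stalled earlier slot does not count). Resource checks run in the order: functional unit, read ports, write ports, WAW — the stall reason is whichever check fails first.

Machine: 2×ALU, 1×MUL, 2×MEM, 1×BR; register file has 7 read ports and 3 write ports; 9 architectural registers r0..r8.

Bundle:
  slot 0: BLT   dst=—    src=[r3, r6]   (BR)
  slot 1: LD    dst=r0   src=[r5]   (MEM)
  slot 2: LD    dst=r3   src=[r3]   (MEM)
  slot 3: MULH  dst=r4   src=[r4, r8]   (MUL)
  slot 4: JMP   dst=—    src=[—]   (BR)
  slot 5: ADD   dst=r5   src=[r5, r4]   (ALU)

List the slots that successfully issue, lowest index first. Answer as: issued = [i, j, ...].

[0] BR needs rd=2 wr=0: ok; after: ALU=2 MUL=1 MEM=2 BR=0, R=5, W=3
[1] MEM needs rd=1 wr=1: ok; after: ALU=2 MUL=1 MEM=1 BR=0, R=4, W=2
[2] MEM needs rd=1 wr=1: ok; after: ALU=2 MUL=1 MEM=0 BR=0, R=3, W=1
[3] MUL needs rd=2 wr=1: ok; after: ALU=2 MUL=0 MEM=0 BR=0, R=1, W=0
[4] BR needs rd=0 wr=0: FU; after: ALU=2 MUL=0 MEM=0 BR=0, R=1, W=0
[5] ALU needs rd=2 wr=1: RD_PORT; after: ALU=2 MUL=0 MEM=0 BR=0, R=1, W=0

issued = [0, 1, 2, 3]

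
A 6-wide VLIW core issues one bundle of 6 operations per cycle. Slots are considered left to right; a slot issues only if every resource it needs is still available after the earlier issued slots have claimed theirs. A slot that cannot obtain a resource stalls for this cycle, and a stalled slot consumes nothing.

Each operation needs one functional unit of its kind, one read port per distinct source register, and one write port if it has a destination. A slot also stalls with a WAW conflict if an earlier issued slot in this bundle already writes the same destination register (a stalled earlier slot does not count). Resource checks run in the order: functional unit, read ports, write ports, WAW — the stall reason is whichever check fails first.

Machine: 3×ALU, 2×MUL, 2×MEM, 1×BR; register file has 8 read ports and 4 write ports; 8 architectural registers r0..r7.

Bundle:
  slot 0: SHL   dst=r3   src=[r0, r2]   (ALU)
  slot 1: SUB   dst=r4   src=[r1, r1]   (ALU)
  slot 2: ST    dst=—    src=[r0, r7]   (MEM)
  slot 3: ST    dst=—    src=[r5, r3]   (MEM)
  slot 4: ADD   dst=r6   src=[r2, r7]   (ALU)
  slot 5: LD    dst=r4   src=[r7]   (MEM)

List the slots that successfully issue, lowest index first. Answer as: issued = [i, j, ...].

issued = [0, 1, 2, 3]

#0 ALU src=r0,r2 dispatched  <A:2 Mu:2 Ld:2 B:1 rd:6 wr:3>
#1 ALU src=r1,r1 dispatched  <A:1 Mu:2 Ld:2 B:1 rd:5 wr:2>
#2 MEM src=r0,r7 dispatched  <A:1 Mu:2 Ld:1 B:1 rd:3 wr:2>
#3 MEM src=r5,r3 dispatched  <A:1 Mu:2 Ld:0 B:1 rd:1 wr:2>
#4 ALU src=r2,r7 held:RD_PORT  <A:1 Mu:2 Ld:0 B:1 rd:1 wr:2>
#5 MEM src=r7 held:FU  <A:1 Mu:2 Ld:0 B:1 rd:1 wr:2>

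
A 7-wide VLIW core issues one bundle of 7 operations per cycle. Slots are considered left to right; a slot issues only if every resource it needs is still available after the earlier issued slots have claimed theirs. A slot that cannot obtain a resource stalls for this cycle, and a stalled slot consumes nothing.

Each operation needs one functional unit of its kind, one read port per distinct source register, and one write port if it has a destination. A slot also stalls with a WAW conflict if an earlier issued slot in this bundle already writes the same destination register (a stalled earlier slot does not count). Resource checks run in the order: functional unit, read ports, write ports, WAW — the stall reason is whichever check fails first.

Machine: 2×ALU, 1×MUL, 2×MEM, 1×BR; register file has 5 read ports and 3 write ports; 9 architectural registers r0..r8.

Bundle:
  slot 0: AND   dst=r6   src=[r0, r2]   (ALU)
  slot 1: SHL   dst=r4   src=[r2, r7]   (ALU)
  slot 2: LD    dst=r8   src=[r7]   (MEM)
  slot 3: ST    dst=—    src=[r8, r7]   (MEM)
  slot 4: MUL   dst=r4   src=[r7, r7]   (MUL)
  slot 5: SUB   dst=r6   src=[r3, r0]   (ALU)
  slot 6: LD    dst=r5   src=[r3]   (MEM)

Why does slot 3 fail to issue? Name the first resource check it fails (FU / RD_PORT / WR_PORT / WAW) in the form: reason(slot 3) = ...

#0 ALU src=r0,r2 dispatched  <A:1 Mu:1 Ld:2 B:1 rd:3 wr:2>
#1 ALU src=r2,r7 dispatched  <A:0 Mu:1 Ld:2 B:1 rd:1 wr:1>
#2 MEM src=r7 dispatched  <A:0 Mu:1 Ld:1 B:1 rd:0 wr:0>
#3 MEM src=r8,r7 held:RD_PORT  <A:0 Mu:1 Ld:1 B:1 rd:0 wr:0>
#4 MUL src=r7,r7 held:RD_PORT  <A:0 Mu:1 Ld:1 B:1 rd:0 wr:0>
#5 ALU src=r3,r0 held:FU  <A:0 Mu:1 Ld:1 B:1 rd:0 wr:0>
#6 MEM src=r3 held:RD_PORT  <A:0 Mu:1 Ld:1 B:1 rd:0 wr:0>

reason(slot 3) = RD_PORT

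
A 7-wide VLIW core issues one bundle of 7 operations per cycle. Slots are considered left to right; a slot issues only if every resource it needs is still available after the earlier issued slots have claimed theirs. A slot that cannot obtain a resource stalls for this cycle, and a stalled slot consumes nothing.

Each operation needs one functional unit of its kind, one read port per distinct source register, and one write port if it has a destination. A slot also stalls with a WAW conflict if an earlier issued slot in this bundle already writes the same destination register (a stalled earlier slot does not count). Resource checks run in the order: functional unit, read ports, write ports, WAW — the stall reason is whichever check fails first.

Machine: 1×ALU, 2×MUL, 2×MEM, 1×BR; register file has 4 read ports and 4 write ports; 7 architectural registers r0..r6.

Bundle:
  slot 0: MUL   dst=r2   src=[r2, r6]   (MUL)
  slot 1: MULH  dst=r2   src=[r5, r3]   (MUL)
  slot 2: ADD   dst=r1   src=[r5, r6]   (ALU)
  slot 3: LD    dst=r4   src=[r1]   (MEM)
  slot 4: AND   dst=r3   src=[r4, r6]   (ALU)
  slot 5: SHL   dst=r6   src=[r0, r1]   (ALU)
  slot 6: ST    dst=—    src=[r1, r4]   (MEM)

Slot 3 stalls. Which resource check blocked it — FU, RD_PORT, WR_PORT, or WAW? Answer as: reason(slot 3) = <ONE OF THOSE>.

reason(slot 3) = RD_PORT

[0] MUL needs rd=2 wr=1: ok; after: ALU=1 MUL=1 MEM=2 BR=1, R=2, W=3
[1] MUL needs rd=2 wr=1: WAW; after: ALU=1 MUL=1 MEM=2 BR=1, R=2, W=3
[2] ALU needs rd=2 wr=1: ok; after: ALU=0 MUL=1 MEM=2 BR=1, R=0, W=2
[3] MEM needs rd=1 wr=1: RD_PORT; after: ALU=0 MUL=1 MEM=2 BR=1, R=0, W=2
[4] ALU needs rd=2 wr=1: FU; after: ALU=0 MUL=1 MEM=2 BR=1, R=0, W=2
[5] ALU needs rd=2 wr=1: FU; after: ALU=0 MUL=1 MEM=2 BR=1, R=0, W=2
[6] MEM needs rd=2 wr=0: RD_PORT; after: ALU=0 MUL=1 MEM=2 BR=1, R=0, W=2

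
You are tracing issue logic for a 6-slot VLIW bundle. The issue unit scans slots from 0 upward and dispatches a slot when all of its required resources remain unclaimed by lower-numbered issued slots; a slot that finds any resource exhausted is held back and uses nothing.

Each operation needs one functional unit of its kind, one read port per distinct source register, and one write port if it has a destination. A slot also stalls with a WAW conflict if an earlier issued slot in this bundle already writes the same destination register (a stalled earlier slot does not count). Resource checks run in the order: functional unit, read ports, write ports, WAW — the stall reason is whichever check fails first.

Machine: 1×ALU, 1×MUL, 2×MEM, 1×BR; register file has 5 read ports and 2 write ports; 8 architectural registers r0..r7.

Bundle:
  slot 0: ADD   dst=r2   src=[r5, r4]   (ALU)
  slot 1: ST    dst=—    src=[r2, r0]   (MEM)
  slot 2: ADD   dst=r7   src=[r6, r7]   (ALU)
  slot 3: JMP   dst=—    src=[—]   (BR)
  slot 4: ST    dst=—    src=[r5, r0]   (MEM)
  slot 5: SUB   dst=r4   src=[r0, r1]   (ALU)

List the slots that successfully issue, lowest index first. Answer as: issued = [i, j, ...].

issued = [0, 1, 3]

  0. ALU→r2 ⇒ go  {0A/1Mu/2Ld/1B | 3r 1w}
  1. MEM ⇒ go  {0A/1Mu/1Ld/1B | 1r 1w}
  2. ALU→r7 ⇒ no(FU)  {0A/1Mu/1Ld/1B | 1r 1w}
  3. BR ⇒ go  {0A/1Mu/1Ld/0B | 1r 1w}
  4. MEM ⇒ no(RD_PORT)  {0A/1Mu/1Ld/0B | 1r 1w}
  5. ALU→r4 ⇒ no(FU)  {0A/1Mu/1Ld/0B | 1r 1w}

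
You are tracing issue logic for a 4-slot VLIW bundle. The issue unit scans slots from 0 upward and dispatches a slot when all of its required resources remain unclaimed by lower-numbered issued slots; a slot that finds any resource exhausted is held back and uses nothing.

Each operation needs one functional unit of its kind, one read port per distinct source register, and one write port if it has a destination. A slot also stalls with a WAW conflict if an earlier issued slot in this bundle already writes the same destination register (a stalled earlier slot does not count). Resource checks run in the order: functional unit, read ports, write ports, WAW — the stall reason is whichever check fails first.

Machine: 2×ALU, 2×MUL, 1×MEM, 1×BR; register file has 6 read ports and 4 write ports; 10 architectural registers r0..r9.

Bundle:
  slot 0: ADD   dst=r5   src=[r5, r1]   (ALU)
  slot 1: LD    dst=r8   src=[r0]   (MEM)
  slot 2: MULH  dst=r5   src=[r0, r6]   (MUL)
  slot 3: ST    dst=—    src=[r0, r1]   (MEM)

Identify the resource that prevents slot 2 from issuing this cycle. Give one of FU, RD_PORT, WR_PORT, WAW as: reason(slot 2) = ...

reason(slot 2) = WAW

[0] ALU needs rd=2 wr=1: ok; after: ALU=1 MUL=2 MEM=1 BR=1, R=4, W=3
[1] MEM needs rd=1 wr=1: ok; after: ALU=1 MUL=2 MEM=0 BR=1, R=3, W=2
[2] MUL needs rd=2 wr=1: WAW; after: ALU=1 MUL=2 MEM=0 BR=1, R=3, W=2
[3] MEM needs rd=2 wr=0: FU; after: ALU=1 MUL=2 MEM=0 BR=1, R=3, W=2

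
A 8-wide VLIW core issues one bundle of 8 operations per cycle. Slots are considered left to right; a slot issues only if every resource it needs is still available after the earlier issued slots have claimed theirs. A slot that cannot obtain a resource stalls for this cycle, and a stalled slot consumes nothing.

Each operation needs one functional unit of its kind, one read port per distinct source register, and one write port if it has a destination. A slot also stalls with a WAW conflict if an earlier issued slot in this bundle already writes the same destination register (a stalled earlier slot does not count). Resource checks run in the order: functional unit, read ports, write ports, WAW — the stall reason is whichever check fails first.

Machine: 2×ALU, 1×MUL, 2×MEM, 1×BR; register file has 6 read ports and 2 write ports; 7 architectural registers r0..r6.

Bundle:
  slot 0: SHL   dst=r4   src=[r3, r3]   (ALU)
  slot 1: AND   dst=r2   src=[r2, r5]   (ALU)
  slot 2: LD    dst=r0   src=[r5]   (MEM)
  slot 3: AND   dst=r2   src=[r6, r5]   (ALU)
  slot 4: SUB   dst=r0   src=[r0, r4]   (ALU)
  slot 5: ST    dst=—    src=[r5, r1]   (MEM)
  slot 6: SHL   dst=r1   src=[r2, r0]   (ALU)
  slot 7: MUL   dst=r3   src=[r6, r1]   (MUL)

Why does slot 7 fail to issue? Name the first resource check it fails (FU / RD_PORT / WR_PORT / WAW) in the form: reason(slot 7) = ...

reason(slot 7) = RD_PORT

slot 0 (ALU): ISSUE — free A1,Mu1,Ld2,B1 rp5 wp1
slot 1 (ALU): ISSUE — free A0,Mu1,Ld2,B1 rp3 wp0
slot 2 (MEM): stall WR_PORT — free A0,Mu1,Ld2,B1 rp3 wp0
slot 3 (ALU): stall FU — free A0,Mu1,Ld2,B1 rp3 wp0
slot 4 (ALU): stall FU — free A0,Mu1,Ld2,B1 rp3 wp0
slot 5 (MEM): ISSUE — free A0,Mu1,Ld1,B1 rp1 wp0
slot 6 (ALU): stall FU — free A0,Mu1,Ld1,B1 rp1 wp0
slot 7 (MUL): stall RD_PORT — free A0,Mu1,Ld1,B1 rp1 wp0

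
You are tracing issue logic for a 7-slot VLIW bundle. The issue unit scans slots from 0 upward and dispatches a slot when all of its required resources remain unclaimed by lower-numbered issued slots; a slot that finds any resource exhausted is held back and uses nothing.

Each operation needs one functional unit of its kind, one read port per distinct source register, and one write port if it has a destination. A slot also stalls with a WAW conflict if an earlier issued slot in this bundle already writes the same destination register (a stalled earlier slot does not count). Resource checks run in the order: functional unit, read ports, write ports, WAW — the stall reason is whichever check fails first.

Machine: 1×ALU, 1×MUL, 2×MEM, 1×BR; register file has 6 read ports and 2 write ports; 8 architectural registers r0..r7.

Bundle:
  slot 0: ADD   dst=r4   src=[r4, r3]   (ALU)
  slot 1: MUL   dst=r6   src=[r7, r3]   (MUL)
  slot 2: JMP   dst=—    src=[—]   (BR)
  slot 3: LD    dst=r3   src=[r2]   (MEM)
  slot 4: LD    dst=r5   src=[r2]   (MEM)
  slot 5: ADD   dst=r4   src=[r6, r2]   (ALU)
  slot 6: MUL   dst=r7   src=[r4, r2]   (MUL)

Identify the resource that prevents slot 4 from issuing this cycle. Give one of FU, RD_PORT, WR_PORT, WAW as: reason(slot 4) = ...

reason(slot 4) = WR_PORT

#0 ALU src=r4,r3 dispatched  <A:0 Mu:1 Ld:2 B:1 rd:4 wr:1>
#1 MUL src=r7,r3 dispatched  <A:0 Mu:0 Ld:2 B:1 rd:2 wr:0>
#2 BR src=- dispatched  <A:0 Mu:0 Ld:2 B:0 rd:2 wr:0>
#3 MEM src=r2 held:WR_PORT  <A:0 Mu:0 Ld:2 B:0 rd:2 wr:0>
#4 MEM src=r2 held:WR_PORT  <A:0 Mu:0 Ld:2 B:0 rd:2 wr:0>
#5 ALU src=r6,r2 held:FU  <A:0 Mu:0 Ld:2 B:0 rd:2 wr:0>
#6 MUL src=r4,r2 held:FU  <A:0 Mu:0 Ld:2 B:0 rd:2 wr:0>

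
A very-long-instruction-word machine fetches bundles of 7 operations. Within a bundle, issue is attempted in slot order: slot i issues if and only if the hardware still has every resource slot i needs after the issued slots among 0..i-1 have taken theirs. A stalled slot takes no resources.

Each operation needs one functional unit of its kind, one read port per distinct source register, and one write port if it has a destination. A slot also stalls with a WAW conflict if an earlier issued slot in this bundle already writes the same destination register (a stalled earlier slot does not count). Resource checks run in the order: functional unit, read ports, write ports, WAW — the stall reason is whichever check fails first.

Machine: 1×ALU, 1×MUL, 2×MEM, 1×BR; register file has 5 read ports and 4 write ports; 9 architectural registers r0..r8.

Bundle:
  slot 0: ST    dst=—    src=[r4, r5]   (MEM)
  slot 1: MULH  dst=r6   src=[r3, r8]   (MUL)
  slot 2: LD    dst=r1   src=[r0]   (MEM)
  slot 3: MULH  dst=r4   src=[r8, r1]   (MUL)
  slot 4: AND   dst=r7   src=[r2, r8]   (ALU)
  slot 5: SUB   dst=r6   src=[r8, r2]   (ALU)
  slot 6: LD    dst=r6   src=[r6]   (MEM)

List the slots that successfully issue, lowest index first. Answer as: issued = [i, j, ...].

slot 0 (MEM): ISSUE — free A1,Mu1,Ld1,B1 rp3 wp4
slot 1 (MUL): ISSUE — free A1,Mu0,Ld1,B1 rp1 wp3
slot 2 (MEM): ISSUE — free A1,Mu0,Ld0,B1 rp0 wp2
slot 3 (MUL): stall FU — free A1,Mu0,Ld0,B1 rp0 wp2
slot 4 (ALU): stall RD_PORT — free A1,Mu0,Ld0,B1 rp0 wp2
slot 5 (ALU): stall RD_PORT — free A1,Mu0,Ld0,B1 rp0 wp2
slot 6 (MEM): stall FU — free A1,Mu0,Ld0,B1 rp0 wp2

issued = [0, 1, 2]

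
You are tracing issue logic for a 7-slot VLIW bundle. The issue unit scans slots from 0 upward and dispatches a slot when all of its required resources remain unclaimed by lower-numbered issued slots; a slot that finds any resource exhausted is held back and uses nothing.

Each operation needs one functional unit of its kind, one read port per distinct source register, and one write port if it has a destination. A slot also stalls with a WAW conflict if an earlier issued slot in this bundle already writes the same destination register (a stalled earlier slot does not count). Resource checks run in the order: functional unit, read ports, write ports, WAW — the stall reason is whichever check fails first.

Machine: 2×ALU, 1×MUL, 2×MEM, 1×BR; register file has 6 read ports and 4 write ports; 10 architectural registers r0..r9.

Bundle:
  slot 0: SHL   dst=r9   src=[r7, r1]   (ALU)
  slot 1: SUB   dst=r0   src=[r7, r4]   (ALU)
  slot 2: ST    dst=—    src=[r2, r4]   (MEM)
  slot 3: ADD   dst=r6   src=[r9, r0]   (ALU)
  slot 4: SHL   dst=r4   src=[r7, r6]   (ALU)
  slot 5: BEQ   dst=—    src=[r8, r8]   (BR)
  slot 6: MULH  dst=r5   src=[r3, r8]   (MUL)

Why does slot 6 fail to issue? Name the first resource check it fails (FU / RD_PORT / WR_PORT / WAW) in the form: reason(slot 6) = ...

reason(slot 6) = RD_PORT

slot 0 (ALU): ISSUE — free A1,Mu1,Ld2,B1 rp4 wp3
slot 1 (ALU): ISSUE — free A0,Mu1,Ld2,B1 rp2 wp2
slot 2 (MEM): ISSUE — free A0,Mu1,Ld1,B1 rp0 wp2
slot 3 (ALU): stall FU — free A0,Mu1,Ld1,B1 rp0 wp2
slot 4 (ALU): stall FU — free A0,Mu1,Ld1,B1 rp0 wp2
slot 5 (BR): stall RD_PORT — free A0,Mu1,Ld1,B1 rp0 wp2
slot 6 (MUL): stall RD_PORT — free A0,Mu1,Ld1,B1 rp0 wp2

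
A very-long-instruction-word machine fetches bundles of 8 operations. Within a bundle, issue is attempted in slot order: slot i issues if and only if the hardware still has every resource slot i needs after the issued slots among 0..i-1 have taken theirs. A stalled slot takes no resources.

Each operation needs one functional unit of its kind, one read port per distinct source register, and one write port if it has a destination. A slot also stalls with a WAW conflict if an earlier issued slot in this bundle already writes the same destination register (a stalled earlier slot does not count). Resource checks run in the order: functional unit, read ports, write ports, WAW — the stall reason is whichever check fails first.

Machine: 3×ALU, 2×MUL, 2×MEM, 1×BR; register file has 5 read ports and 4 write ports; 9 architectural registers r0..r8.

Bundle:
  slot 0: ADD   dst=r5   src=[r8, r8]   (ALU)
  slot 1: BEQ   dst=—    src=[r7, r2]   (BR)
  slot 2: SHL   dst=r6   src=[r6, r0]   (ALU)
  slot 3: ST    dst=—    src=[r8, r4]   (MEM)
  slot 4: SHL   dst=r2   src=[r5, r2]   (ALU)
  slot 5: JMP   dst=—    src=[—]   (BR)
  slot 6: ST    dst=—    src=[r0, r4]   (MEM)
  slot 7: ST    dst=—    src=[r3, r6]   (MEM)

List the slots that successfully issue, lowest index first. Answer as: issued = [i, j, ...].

issued = [0, 1, 2]

[0] ALU needs rd=1 wr=1: ok; after: ALU=2 MUL=2 MEM=2 BR=1, R=4, W=3
[1] BR needs rd=2 wr=0: ok; after: ALU=2 MUL=2 MEM=2 BR=0, R=2, W=3
[2] ALU needs rd=2 wr=1: ok; after: ALU=1 MUL=2 MEM=2 BR=0, R=0, W=2
[3] MEM needs rd=2 wr=0: RD_PORT; after: ALU=1 MUL=2 MEM=2 BR=0, R=0, W=2
[4] ALU needs rd=2 wr=1: RD_PORT; after: ALU=1 MUL=2 MEM=2 BR=0, R=0, W=2
[5] BR needs rd=0 wr=0: FU; after: ALU=1 MUL=2 MEM=2 BR=0, R=0, W=2
[6] MEM needs rd=2 wr=0: RD_PORT; after: ALU=1 MUL=2 MEM=2 BR=0, R=0, W=2
[7] MEM needs rd=2 wr=0: RD_PORT; after: ALU=1 MUL=2 MEM=2 BR=0, R=0, W=2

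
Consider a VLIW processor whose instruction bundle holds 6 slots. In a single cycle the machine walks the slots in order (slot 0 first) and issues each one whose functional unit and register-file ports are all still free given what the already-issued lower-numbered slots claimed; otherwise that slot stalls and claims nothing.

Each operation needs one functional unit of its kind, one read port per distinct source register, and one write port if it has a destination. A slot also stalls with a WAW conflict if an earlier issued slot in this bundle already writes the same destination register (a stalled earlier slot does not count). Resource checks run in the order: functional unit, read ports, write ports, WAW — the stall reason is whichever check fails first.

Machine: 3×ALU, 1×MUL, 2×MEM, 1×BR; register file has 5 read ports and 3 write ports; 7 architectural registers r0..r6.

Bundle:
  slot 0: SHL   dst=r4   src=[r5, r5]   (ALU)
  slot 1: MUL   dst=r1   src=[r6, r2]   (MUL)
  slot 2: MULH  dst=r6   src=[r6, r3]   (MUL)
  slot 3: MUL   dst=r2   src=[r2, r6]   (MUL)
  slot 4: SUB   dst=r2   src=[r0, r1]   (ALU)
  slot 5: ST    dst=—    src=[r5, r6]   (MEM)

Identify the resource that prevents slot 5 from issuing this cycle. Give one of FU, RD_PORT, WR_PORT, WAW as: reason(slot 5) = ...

#0 ALU src=r5,r5 dispatched  <A:2 Mu:1 Ld:2 B:1 rd:4 wr:2>
#1 MUL src=r6,r2 dispatched  <A:2 Mu:0 Ld:2 B:1 rd:2 wr:1>
#2 MUL src=r6,r3 held:FU  <A:2 Mu:0 Ld:2 B:1 rd:2 wr:1>
#3 MUL src=r2,r6 held:FU  <A:2 Mu:0 Ld:2 B:1 rd:2 wr:1>
#4 ALU src=r0,r1 dispatched  <A:1 Mu:0 Ld:2 B:1 rd:0 wr:0>
#5 MEM src=r5,r6 held:RD_PORT  <A:1 Mu:0 Ld:2 B:1 rd:0 wr:0>

reason(slot 5) = RD_PORT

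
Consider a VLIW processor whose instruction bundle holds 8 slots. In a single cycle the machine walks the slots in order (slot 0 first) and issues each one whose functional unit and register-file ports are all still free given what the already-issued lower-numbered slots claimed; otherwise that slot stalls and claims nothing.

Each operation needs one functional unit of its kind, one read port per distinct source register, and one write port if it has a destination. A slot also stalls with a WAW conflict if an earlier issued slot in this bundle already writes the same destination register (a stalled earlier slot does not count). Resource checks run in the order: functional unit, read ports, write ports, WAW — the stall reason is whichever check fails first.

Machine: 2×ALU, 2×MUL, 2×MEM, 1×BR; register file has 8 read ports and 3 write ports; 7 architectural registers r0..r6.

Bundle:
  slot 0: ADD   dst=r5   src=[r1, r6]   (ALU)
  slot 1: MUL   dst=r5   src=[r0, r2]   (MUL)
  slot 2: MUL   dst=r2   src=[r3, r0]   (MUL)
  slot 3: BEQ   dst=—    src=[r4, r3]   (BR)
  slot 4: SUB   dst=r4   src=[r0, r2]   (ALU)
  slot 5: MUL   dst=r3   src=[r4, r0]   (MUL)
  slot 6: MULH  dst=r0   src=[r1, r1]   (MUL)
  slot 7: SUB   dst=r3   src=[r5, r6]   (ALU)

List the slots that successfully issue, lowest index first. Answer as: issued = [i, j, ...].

issued = [0, 2, 3, 4]

#0 ALU src=r1,r6 dispatched  <A:1 Mu:2 Ld:2 B:1 rd:6 wr:2>
#1 MUL src=r0,r2 held:WAW  <A:1 Mu:2 Ld:2 B:1 rd:6 wr:2>
#2 MUL src=r3,r0 dispatched  <A:1 Mu:1 Ld:2 B:1 rd:4 wr:1>
#3 BR src=r4,r3 dispatched  <A:1 Mu:1 Ld:2 B:0 rd:2 wr:1>
#4 ALU src=r0,r2 dispatched  <A:0 Mu:1 Ld:2 B:0 rd:0 wr:0>
#5 MUL src=r4,r0 held:RD_PORT  <A:0 Mu:1 Ld:2 B:0 rd:0 wr:0>
#6 MUL src=r1,r1 held:RD_PORT  <A:0 Mu:1 Ld:2 B:0 rd:0 wr:0>
#7 ALU src=r5,r6 held:FU  <A:0 Mu:1 Ld:2 B:0 rd:0 wr:0>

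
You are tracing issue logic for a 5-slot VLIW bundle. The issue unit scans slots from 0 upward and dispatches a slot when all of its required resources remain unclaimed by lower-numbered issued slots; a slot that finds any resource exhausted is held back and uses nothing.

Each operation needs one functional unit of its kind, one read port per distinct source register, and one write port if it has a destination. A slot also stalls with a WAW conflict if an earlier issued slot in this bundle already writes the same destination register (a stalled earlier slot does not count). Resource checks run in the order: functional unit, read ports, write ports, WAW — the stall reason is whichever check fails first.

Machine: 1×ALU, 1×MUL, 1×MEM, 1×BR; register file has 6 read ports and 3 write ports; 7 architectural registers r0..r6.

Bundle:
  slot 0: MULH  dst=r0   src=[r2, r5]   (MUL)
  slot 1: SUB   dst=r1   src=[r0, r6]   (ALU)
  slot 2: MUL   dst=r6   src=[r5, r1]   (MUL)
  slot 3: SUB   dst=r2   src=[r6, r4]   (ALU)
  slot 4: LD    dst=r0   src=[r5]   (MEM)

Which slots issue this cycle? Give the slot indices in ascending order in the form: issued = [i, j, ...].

#0 MUL src=r2,r5 dispatched  <A:1 Mu:0 Ld:1 B:1 rd:4 wr:2>
#1 ALU src=r0,r6 dispatched  <A:0 Mu:0 Ld:1 B:1 rd:2 wr:1>
#2 MUL src=r5,r1 held:FU  <A:0 Mu:0 Ld:1 B:1 rd:2 wr:1>
#3 ALU src=r6,r4 held:FU  <A:0 Mu:0 Ld:1 B:1 rd:2 wr:1>
#4 MEM src=r5 held:WAW  <A:0 Mu:0 Ld:1 B:1 rd:2 wr:1>

issued = [0, 1]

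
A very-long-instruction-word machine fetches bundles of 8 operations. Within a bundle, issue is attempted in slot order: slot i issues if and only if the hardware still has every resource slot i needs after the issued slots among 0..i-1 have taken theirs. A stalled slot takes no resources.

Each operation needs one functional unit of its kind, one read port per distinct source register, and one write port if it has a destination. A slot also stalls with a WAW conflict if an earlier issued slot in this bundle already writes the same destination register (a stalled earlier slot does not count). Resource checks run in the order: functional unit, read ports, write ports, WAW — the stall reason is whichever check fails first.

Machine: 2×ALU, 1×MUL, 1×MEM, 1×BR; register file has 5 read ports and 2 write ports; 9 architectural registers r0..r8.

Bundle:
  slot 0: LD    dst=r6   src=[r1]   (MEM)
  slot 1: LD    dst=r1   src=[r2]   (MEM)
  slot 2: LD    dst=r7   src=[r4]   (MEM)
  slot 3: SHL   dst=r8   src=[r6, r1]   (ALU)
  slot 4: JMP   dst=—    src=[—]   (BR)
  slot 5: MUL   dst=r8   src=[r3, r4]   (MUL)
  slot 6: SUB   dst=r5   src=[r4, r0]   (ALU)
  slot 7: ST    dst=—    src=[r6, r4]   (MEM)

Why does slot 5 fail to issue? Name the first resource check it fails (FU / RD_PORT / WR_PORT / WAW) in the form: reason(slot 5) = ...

(0) want 1×MEM +1rd +1wr — yes → AL2|MU1|ME0|BR1|rd4|wr1
(1) want 1×MEM +1rd +1wr — FU → AL2|MU1|ME0|BR1|rd4|wr1
(2) want 1×MEM +1rd +1wr — FU → AL2|MU1|ME0|BR1|rd4|wr1
(3) want 1×ALU +2rd +1wr — yes → AL1|MU1|ME0|BR1|rd2|wr0
(4) want 1×BR +0rd +0wr — yes → AL1|MU1|ME0|BR0|rd2|wr0
(5) want 1×MUL +2rd +1wr — WR_PORT → AL1|MU1|ME0|BR0|rd2|wr0
(6) want 1×ALU +2rd +1wr — WR_PORT → AL1|MU1|ME0|BR0|rd2|wr0
(7) want 1×MEM +2rd +0wr — FU → AL1|MU1|ME0|BR0|rd2|wr0

reason(slot 5) = WR_PORT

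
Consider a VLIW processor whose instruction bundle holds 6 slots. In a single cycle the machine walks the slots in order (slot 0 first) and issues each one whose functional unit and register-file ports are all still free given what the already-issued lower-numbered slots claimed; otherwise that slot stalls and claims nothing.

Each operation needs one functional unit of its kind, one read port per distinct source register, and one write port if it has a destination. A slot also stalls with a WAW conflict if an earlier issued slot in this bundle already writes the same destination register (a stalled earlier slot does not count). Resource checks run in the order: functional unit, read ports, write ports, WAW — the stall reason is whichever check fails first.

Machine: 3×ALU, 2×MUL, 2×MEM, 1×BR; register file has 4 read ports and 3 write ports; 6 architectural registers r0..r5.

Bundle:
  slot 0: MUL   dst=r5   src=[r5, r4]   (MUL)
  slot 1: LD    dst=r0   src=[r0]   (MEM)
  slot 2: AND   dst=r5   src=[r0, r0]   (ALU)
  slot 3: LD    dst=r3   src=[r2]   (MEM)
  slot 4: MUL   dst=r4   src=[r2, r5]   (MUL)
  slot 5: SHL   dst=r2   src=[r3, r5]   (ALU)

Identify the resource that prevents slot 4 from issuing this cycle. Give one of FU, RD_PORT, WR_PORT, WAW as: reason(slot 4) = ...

reason(slot 4) = RD_PORT

slot 0 (MUL): ISSUE — free A3,Mu1,Ld2,B1 rp2 wp2
slot 1 (MEM): ISSUE — free A3,Mu1,Ld1,B1 rp1 wp1
slot 2 (ALU): stall WAW — free A3,Mu1,Ld1,B1 rp1 wp1
slot 3 (MEM): ISSUE — free A3,Mu1,Ld0,B1 rp0 wp0
slot 4 (MUL): stall RD_PORT — free A3,Mu1,Ld0,B1 rp0 wp0
slot 5 (ALU): stall RD_PORT — free A3,Mu1,Ld0,B1 rp0 wp0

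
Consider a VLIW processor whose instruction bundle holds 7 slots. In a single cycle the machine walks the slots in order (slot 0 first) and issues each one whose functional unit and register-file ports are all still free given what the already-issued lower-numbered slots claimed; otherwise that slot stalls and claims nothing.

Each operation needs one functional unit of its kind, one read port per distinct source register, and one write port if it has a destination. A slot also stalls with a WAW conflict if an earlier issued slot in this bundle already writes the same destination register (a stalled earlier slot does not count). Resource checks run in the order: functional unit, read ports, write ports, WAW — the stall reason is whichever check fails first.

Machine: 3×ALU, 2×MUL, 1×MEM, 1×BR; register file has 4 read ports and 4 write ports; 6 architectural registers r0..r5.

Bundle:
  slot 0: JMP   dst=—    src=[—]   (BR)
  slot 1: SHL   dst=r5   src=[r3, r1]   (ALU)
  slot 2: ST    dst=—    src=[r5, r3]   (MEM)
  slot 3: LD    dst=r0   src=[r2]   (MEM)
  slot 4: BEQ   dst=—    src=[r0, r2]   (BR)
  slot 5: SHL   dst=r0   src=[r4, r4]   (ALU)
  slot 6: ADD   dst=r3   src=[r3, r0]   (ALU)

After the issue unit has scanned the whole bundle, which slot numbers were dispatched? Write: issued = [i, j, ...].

#0 BR src=- dispatched  <A:3 Mu:2 Ld:1 B:0 rd:4 wr:4>
#1 ALU src=r3,r1 dispatched  <A:2 Mu:2 Ld:1 B:0 rd:2 wr:3>
#2 MEM src=r5,r3 dispatched  <A:2 Mu:2 Ld:0 B:0 rd:0 wr:3>
#3 MEM src=r2 held:FU  <A:2 Mu:2 Ld:0 B:0 rd:0 wr:3>
#4 BR src=r0,r2 held:FU  <A:2 Mu:2 Ld:0 B:0 rd:0 wr:3>
#5 ALU src=r4,r4 held:RD_PORT  <A:2 Mu:2 Ld:0 B:0 rd:0 wr:3>
#6 ALU src=r3,r0 held:RD_PORT  <A:2 Mu:2 Ld:0 B:0 rd:0 wr:3>

issued = [0, 1, 2]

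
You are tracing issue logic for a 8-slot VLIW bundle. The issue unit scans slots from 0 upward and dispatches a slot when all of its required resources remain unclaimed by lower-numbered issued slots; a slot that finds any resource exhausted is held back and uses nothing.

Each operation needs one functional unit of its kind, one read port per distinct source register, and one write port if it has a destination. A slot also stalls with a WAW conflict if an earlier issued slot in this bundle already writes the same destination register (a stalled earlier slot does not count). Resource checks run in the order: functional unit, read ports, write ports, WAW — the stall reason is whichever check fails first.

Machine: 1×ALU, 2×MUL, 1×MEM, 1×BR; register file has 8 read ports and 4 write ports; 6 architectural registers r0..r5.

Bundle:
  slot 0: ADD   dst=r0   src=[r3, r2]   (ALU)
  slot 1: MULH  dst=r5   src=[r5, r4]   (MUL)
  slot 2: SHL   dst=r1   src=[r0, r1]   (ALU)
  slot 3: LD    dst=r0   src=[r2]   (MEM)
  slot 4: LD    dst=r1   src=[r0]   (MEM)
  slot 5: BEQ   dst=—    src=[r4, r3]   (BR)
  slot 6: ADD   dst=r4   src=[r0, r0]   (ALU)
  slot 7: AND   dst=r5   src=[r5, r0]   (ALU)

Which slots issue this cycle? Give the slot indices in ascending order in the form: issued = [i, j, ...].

issued = [0, 1, 4, 5]

  0. ALU→r0 ⇒ go  {0A/2Mu/1Ld/1B | 6r 3w}
  1. MUL→r5 ⇒ go  {0A/1Mu/1Ld/1B | 4r 2w}
  2. ALU→r1 ⇒ no(FU)  {0A/1Mu/1Ld/1B | 4r 2w}
  3. MEM→r0 ⇒ no(WAW)  {0A/1Mu/1Ld/1B | 4r 2w}
  4. MEM→r1 ⇒ go  {0A/1Mu/0Ld/1B | 3r 1w}
  5. BR ⇒ go  {0A/1Mu/0Ld/0B | 1r 1w}
  6. ALU→r4 ⇒ no(FU)  {0A/1Mu/0Ld/0B | 1r 1w}
  7. ALU→r5 ⇒ no(FU)  {0A/1Mu/0Ld/0B | 1r 1w}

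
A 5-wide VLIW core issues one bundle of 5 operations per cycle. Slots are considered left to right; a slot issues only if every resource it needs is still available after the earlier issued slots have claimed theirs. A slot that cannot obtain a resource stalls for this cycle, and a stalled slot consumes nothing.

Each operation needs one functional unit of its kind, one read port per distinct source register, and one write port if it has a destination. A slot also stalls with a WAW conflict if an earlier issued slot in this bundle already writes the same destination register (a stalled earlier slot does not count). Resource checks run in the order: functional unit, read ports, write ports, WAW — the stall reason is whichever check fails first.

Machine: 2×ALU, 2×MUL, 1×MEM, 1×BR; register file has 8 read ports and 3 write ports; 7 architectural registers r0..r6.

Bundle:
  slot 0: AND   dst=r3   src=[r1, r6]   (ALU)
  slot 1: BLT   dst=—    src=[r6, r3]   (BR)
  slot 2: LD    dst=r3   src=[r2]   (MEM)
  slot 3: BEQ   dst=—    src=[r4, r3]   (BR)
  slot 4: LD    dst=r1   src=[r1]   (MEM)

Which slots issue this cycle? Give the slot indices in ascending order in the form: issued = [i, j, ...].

issued = [0, 1, 4]

[0] ALU needs rd=2 wr=1: ok; after: ALU=1 MUL=2 MEM=1 BR=1, R=6, W=2
[1] BR needs rd=2 wr=0: ok; after: ALU=1 MUL=2 MEM=1 BR=0, R=4, W=2
[2] MEM needs rd=1 wr=1: WAW; after: ALU=1 MUL=2 MEM=1 BR=0, R=4, W=2
[3] BR needs rd=2 wr=0: FU; after: ALU=1 MUL=2 MEM=1 BR=0, R=4, W=2
[4] MEM needs rd=1 wr=1: ok; after: ALU=1 MUL=2 MEM=0 BR=0, R=3, W=1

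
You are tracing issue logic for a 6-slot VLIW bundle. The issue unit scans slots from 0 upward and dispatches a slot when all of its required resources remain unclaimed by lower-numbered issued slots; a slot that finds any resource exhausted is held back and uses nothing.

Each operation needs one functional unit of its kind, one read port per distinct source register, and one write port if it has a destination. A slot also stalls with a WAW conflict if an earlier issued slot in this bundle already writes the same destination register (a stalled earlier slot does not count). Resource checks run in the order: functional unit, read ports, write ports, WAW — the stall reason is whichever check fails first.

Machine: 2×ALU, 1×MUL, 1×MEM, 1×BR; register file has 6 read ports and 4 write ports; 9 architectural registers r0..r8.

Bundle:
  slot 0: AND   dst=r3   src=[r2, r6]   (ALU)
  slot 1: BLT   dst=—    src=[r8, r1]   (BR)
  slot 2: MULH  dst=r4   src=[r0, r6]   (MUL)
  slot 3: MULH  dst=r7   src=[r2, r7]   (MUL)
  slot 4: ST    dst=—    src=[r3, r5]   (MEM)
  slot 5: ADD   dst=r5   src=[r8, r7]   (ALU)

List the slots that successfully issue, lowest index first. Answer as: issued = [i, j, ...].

issued = [0, 1, 2]

[0] ALU needs rd=2 wr=1: ok; after: ALU=1 MUL=1 MEM=1 BR=1, R=4, W=3
[1] BR needs rd=2 wr=0: ok; after: ALU=1 MUL=1 MEM=1 BR=0, R=2, W=3
[2] MUL needs rd=2 wr=1: ok; after: ALU=1 MUL=0 MEM=1 BR=0, R=0, W=2
[3] MUL needs rd=2 wr=1: FU; after: ALU=1 MUL=0 MEM=1 BR=0, R=0, W=2
[4] MEM needs rd=2 wr=0: RD_PORT; after: ALU=1 MUL=0 MEM=1 BR=0, R=0, W=2
[5] ALU needs rd=2 wr=1: RD_PORT; after: ALU=1 MUL=0 MEM=1 BR=0, R=0, W=2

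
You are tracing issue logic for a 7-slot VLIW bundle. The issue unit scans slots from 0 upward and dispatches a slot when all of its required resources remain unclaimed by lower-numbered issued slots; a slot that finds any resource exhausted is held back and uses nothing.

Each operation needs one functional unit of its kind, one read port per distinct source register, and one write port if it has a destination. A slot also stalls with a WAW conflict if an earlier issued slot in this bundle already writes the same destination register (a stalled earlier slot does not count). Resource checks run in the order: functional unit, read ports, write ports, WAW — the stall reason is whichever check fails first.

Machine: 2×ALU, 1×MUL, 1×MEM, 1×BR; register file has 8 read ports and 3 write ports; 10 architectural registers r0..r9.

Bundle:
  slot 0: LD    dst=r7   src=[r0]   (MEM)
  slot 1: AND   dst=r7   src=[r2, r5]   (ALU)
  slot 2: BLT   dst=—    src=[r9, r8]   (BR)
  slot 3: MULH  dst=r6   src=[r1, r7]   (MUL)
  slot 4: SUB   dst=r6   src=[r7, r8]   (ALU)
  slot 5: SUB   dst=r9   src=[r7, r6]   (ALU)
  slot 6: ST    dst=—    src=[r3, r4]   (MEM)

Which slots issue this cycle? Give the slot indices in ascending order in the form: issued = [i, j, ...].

issued = [0, 2, 3, 5]

slot 0 (MEM): ISSUE — free A2,Mu1,Ld0,B1 rp7 wp2
slot 1 (ALU): stall WAW — free A2,Mu1,Ld0,B1 rp7 wp2
slot 2 (BR): ISSUE — free A2,Mu1,Ld0,B0 rp5 wp2
slot 3 (MUL): ISSUE — free A2,Mu0,Ld0,B0 rp3 wp1
slot 4 (ALU): stall WAW — free A2,Mu0,Ld0,B0 rp3 wp1
slot 5 (ALU): ISSUE — free A1,Mu0,Ld0,B0 rp1 wp0
slot 6 (MEM): stall FU — free A1,Mu0,Ld0,B0 rp1 wp0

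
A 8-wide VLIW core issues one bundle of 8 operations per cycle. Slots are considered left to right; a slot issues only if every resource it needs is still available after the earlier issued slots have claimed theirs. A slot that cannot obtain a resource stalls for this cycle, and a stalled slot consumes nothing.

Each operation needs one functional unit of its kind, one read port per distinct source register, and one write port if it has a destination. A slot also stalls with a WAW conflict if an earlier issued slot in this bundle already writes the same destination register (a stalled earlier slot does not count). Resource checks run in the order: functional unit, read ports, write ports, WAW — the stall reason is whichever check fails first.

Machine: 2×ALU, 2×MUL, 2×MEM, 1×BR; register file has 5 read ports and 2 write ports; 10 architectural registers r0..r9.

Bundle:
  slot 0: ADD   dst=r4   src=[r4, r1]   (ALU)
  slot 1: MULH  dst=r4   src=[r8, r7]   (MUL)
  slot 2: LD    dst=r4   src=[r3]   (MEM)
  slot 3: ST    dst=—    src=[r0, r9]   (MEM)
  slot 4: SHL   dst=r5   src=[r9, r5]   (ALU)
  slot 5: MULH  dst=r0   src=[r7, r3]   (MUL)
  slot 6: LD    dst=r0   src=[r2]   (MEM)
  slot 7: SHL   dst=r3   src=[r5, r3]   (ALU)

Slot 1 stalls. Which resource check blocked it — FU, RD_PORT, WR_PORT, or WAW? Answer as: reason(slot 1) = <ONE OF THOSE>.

(0) want 1×ALU +2rd +1wr — yes → AL1|MU2|ME2|BR1|rd3|wr1
(1) want 1×MUL +2rd +1wr — WAW → AL1|MU2|ME2|BR1|rd3|wr1
(2) want 1×MEM +1rd +1wr — WAW → AL1|MU2|ME2|BR1|rd3|wr1
(3) want 1×MEM +2rd +0wr — yes → AL1|MU2|ME1|BR1|rd1|wr1
(4) want 1×ALU +2rd +1wr — RD_PORT → AL1|MU2|ME1|BR1|rd1|wr1
(5) want 1×MUL +2rd +1wr — RD_PORT → AL1|MU2|ME1|BR1|rd1|wr1
(6) want 1×MEM +1rd +1wr — yes → AL1|MU2|ME0|BR1|rd0|wr0
(7) want 1×ALU +2rd +1wr — RD_PORT → AL1|MU2|ME0|BR1|rd0|wr0

reason(slot 1) = WAW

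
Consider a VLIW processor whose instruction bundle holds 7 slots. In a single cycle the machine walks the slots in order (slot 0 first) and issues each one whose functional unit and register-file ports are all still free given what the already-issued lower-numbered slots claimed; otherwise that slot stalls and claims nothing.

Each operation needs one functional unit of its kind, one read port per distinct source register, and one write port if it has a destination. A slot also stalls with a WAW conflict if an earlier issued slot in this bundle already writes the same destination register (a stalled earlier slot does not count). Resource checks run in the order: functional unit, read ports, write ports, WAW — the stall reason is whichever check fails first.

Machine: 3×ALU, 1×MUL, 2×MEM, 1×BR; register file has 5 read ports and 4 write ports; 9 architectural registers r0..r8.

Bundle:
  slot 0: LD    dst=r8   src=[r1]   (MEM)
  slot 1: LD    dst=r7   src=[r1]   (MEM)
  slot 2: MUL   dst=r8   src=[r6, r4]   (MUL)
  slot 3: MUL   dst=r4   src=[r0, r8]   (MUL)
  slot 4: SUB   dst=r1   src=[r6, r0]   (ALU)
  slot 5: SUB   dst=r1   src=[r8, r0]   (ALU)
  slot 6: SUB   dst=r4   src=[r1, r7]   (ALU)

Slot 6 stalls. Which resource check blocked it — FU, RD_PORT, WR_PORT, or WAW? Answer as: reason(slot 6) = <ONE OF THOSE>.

slot 0 (MEM): ISSUE — free A3,Mu1,Ld1,B1 rp4 wp3
slot 1 (MEM): ISSUE — free A3,Mu1,Ld0,B1 rp3 wp2
slot 2 (MUL): stall WAW — free A3,Mu1,Ld0,B1 rp3 wp2
slot 3 (MUL): ISSUE — free A3,Mu0,Ld0,B1 rp1 wp1
slot 4 (ALU): stall RD_PORT — free A3,Mu0,Ld0,B1 rp1 wp1
slot 5 (ALU): stall RD_PORT — free A3,Mu0,Ld0,B1 rp1 wp1
slot 6 (ALU): stall RD_PORT — free A3,Mu0,Ld0,B1 rp1 wp1

reason(slot 6) = RD_PORT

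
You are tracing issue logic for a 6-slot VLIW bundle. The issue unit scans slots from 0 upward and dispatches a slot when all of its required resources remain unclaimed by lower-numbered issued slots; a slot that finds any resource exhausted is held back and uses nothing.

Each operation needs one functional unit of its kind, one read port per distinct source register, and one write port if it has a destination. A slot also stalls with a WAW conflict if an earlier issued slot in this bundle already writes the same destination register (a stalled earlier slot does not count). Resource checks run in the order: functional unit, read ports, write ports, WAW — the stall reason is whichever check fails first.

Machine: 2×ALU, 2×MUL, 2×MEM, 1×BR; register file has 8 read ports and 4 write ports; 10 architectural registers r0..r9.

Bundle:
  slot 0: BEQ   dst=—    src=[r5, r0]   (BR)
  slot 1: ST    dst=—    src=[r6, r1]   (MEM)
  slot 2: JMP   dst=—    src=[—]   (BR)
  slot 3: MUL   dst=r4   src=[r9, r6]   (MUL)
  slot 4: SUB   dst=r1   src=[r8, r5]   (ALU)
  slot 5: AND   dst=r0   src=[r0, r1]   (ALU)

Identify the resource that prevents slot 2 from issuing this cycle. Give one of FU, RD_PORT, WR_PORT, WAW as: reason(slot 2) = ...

reason(slot 2) = FU

slot 0 (BR): ISSUE — free A2,Mu2,Ld2,B0 rp6 wp4
slot 1 (MEM): ISSUE — free A2,Mu2,Ld1,B0 rp4 wp4
slot 2 (BR): stall FU — free A2,Mu2,Ld1,B0 rp4 wp4
slot 3 (MUL): ISSUE — free A2,Mu1,Ld1,B0 rp2 wp3
slot 4 (ALU): ISSUE — free A1,Mu1,Ld1,B0 rp0 wp2
slot 5 (ALU): stall RD_PORT — free A1,Mu1,Ld1,B0 rp0 wp2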